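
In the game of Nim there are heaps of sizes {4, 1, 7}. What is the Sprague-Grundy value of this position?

Bitwise XOR of the heap sizes:
  100  (4)
  001  (1)
  111  (7)
  ---
  010  (2)

2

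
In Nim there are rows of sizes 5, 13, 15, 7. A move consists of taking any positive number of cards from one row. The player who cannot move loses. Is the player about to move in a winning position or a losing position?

Losing position

Compute the nim-sum pairwise:
5 ^ 13 = 8
8 ^ 15 = 7
7 ^ 7 = 0
The nim-sum is 0, so this is a P-position: the player to move is in a losing position under optimal play.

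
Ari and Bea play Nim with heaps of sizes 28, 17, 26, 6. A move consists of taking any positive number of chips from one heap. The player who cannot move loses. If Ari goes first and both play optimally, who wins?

Compute the nim-sum pairwise:
28 ⊕ 17 = 13
13 ⊕ 26 = 23
23 ⊕ 6 = 17
The nim-sum is 17 ≠ 0, so this is an N-position: the player to move can win; Ari has a winning move.

Ari wins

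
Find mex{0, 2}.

0 is in the set but 1 is not, so the mex is 1.

1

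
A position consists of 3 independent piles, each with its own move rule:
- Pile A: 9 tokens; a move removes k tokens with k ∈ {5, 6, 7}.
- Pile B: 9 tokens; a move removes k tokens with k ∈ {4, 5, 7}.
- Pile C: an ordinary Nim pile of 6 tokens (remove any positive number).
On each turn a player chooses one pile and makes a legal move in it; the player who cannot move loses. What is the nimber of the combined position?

Build the Grundy sequence for pile A with g(k) = mex{g(k−s) : s ∈ {5, 6, 7}, s ≤ k}:
g(0) = mex{} = 0
g(1) = mex{} = 0
g(2) = mex{} = 0
g(3) = mex{} = 0
g(4) = mex{} = 0
g(5) = mex{0} = 1
g(6) = mex{0} = 1
g(7) = mex{0} = 1
g(8) = mex{0} = 1
g(9) = mex{0} = 1
So g(9) = 1.
For pile B, compute g(0), g(1), … with moves {4, 5, 7}:
g(0) = mex{} = 0
g(1) = mex{} = 0
g(2) = mex{} = 0
g(3) = mex{} = 0
g(4) = mex{0} = 1
g(5) = mex{0} = 1
g(6) = mex{0} = 1
g(7) = mex{0} = 1
g(8) = mex{0,1} = 2
g(9) = mex{0,1} = 2
So g(9) = 2.
Pile C is a plain Nim pile of size 6, so its Grundy value is 6.
The value of a disjunctive sum is the nim-sum of the parts.
Combined value = 1 ⊕ 2 ⊕ 6 = 5.

5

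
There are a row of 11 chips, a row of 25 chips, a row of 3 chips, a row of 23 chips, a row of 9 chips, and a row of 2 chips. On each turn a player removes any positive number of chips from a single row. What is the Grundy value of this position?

Nim-sum: 11 ^ 25 ^ 3 ^ 23 ^ 9 ^ 2 = 13.

13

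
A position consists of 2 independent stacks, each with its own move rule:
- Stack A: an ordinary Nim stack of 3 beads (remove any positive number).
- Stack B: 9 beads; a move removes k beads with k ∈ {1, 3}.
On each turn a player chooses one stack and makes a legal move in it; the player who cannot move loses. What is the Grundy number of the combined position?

Stack A is a plain Nim stack of size 3, so its Grundy value is 3.
Grundy values for stack B (subtraction set {1, 3}):
g(0) = mex{} = 0
g(1) = mex{0} = 1
g(2) = mex{1} = 0
g(3) = mex{0} = 1
g(4) = mex{1} = 0
g(5) = mex{0} = 1
g(6) = mex{1} = 0
g(7) = mex{0} = 1
g(8) = mex{1} = 0
g(9) = mex{0} = 1
So g(9) = 1.
By the Sprague-Grundy theorem, the Grundy value of a sum of independent games is the XOR of the component values.
Combined value = 3 ⊕ 1 = 2.

2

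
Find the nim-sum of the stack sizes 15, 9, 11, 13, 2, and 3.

Compute the nim-sum pairwise:
15 ^ 9 = 6
6 ^ 11 = 13
13 ^ 13 = 0
0 ^ 2 = 2
2 ^ 3 = 1

1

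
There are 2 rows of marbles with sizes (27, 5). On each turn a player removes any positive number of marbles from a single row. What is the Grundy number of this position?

30

Nim-sum: 27 XOR 5 = 30.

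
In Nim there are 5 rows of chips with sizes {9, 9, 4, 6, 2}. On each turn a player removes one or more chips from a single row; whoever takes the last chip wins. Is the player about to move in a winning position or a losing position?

Losing position

Write each in binary and XOR column by column:
  1001  (9)
  1001  (9)
  0100  (4)
  0110  (6)
  0010  (2)
  ----
  0000  (0)
The nim-sum is 0, so this is a P-position: the player to move is in a losing position under optimal play.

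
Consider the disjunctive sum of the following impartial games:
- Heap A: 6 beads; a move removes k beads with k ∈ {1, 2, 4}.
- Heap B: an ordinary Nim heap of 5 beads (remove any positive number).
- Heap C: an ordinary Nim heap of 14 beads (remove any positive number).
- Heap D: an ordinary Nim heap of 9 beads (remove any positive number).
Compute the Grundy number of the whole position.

2

Build the Grundy sequence for heap A with g(k) = mex{g(k−s) : s ∈ {1, 2, 4}, s ≤ k}:
g(0) = mex{} = 0
g(1) = mex{0} = 1
g(2) = mex{0,1} = 2
g(3) = mex{1,2} = 0
g(4) = mex{0,2} = 1
g(5) = mex{0,1} = 2
g(6) = mex{1,2} = 0
So g(6) = 0.
Heap B is a plain Nim heap of size 5, so its Grundy value is 5.
Heap C is a plain Nim heap of size 14, so its Grundy value is 14.
Heap D is a plain Nim heap of size 9, so its Grundy value is 9.
By the Sprague-Grundy theorem, the Grundy value of a sum of independent games is the XOR of the component values.
Combined value = 0 ⊕ 5 ⊕ 14 ⊕ 9 = 2.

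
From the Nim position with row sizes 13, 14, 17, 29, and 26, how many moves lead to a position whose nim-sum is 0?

3

Nim-sum: 13 ^ 14 ^ 17 ^ 29 ^ 26 = 21.
The overall nim-sum is X = 21. A row of size p has a winning move iff p XOR X < p (reduce it to p XOR X).
  13: 13 XOR 21 = 24 ≥ 13 — no move.
  14: 14 XOR 21 = 27 ≥ 14 — no move.
  17: 17 XOR 21 = 4 < 17 — winning move (to 4).
  29: 29 XOR 21 = 8 < 29 — winning move (to 8).
  26: 26 XOR 21 = 15 < 26 — winning move (to 15).
That gives 3 winning moves.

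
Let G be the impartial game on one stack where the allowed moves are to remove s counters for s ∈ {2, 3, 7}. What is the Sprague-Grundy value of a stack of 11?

0

Compute g(0), g(1), … for moves {2, 3, 7}:
g(0) = mex{} = 0
g(1) = mex{} = 0
g(2) = mex{0} = 1
g(3) = mex{0} = 1
g(4) = mex{0,1} = 2
g(5) = mex{1} = 0
g(6) = mex{1,2} = 0
g(7) = mex{0,2} = 1
g(8) = mex{0} = 1
g(9) = mex{0,1} = 2
g(10) = mex{1} = 0
g(11) = mex{1,2} = 0
So g(11) = 0.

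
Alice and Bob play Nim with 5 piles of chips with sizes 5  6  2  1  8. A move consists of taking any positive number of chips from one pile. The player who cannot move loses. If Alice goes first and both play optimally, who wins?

Alice wins

Nim-sum: 5 ^ 6 ^ 2 ^ 1 ^ 8 = 8.
The nim-sum is 8 ≠ 0, so this is an N-position: the player to move can win; Alice has a winning move.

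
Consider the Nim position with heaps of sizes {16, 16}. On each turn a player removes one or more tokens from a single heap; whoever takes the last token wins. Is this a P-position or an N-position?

In binary:
  10000  (16)
  10000  (16)
  -----
  00000  (0)
The nim-sum is 0, so this is a P-position: the player to move is in a losing position under optimal play.

P-position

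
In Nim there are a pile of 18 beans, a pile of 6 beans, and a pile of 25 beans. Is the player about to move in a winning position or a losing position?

Nim-sum: 18 XOR 6 XOR 25 = 13.
The nim-sum is 13 ≠ 0, so this is an N-position: the player to move can win.

Winning position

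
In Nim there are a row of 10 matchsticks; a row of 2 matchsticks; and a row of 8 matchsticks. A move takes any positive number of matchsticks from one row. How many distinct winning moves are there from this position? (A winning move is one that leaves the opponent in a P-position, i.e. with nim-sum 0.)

0

Nim-sum: 10 XOR 2 XOR 8 = 0.
The nim-sum is already 0, so every move leaves a nonzero nim-sum — there are no winning moves.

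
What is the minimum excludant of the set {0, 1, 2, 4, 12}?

3

The values 0, 1, 2 are all present; 3 is the first non-negative integer missing from the set.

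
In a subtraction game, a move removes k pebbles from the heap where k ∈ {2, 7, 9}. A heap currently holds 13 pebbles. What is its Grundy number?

Compute g(0), g(1), … for moves {2, 7, 9}:
g(0) = mex{} = 0
g(1) = mex{} = 0
g(2) = mex{0} = 1
g(3) = mex{0} = 1
g(4) = mex{1} = 0
g(5) = mex{1} = 0
g(6) = mex{0} = 1
g(7) = mex{0} = 1
g(8) = mex{0,1} = 2
g(9) = mex{0,1} = 2
g(10) = mex{0,1,2} = 3
g(11) = mex{0,1,2} = 3
g(12) = mex{0,1,3} = 2
g(13) = mex{0,1,3} = 2
So g(13) = 2.

2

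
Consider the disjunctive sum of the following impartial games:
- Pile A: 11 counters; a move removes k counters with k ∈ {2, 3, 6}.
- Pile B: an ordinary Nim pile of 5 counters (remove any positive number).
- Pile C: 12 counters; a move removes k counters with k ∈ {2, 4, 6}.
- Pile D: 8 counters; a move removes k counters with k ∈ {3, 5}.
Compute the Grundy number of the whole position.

6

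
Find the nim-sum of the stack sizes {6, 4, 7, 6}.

Nim-sum: 6 ^ 4 ^ 7 ^ 6 = 3.

3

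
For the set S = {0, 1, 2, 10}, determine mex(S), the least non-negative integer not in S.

The values 0, 1, 2 are all present; 3 is the first non-negative integer missing from the set.

3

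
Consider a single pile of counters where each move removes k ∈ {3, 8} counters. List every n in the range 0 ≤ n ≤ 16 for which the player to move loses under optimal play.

Compute g(0), g(1), … for moves {3, 8}:
k:     0  1  2  3  4  5  6  7  8  9 10 11 12 13 14 15 16
g(k):  0  0  0  1  1  1  0  0  2  1  1  0  0  0  1  1  1
The P-positions (g = 0) in 0..16 are 0, 1, 2, 6, 7, 11, 12, 13.

0, 1, 2, 6, 7, 11, 12, 13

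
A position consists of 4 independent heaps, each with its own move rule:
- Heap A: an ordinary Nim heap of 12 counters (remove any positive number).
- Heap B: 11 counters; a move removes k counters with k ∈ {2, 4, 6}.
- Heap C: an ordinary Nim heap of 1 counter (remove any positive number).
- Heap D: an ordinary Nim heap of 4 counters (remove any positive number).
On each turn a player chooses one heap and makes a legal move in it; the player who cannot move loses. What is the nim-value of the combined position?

8

Heap A is a plain Nim heap of size 12, so its Grundy value is 12.
For heap B, compute g(0), g(1), … with moves {2, 4, 6}:
k:     0  1  2  3  4  5  6  7  8  9 10 11
g(k):  0  0  1  1  2  2  3  3  0  0  1  1
So g(11) = 1.
Heap C is a plain Nim heap of size 1, so its Grundy value is 1.
Heap D is a plain Nim heap of size 4, so its Grundy value is 4.
The value of a disjunctive sum is the nim-sum of the parts.
Combined value = 12 ⊕ 1 ⊕ 1 ⊕ 4 = 8.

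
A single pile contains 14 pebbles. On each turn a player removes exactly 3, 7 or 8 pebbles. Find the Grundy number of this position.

Build the Grundy sequence with g(k) = mex{g(k−s) : s ∈ {3, 7, 8}, s ≤ k}:
k:     0  1  2  3  4  5  6  7  8  9 10 11 12 13 14
g(k):  0  0  0  1  1  1  0  2  2  1  3  0  0  2  1
So g(14) = 1.

1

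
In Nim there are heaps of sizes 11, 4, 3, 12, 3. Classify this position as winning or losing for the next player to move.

Winning position

Compute the nim-sum pairwise:
11 ^ 4 = 15
15 ^ 3 = 12
12 ^ 12 = 0
0 ^ 3 = 3
The nim-sum is 3 ≠ 0, so this is an N-position: the player to move can win.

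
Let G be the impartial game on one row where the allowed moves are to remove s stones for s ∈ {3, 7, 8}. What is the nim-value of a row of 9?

1

Grundy values for subtraction set {3, 7, 8}:
g(0) = mex{} = 0
g(1) = mex{} = 0
g(2) = mex{} = 0
g(3) = mex{0} = 1
g(4) = mex{0} = 1
g(5) = mex{0} = 1
g(6) = mex{1} = 0
g(7) = mex{0,1} = 2
g(8) = mex{0,1} = 2
g(9) = mex{0} = 1
So g(9) = 1.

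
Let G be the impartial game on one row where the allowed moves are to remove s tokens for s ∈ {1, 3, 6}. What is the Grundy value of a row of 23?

Compute g(0), g(1), … for moves {1, 3, 6}:
k:     0  1  2  3  4  5  6  7  8  9 10 11 12 13 14 15 16 17 18 19 20 21 22 23
g(k):  0  1  0  1  0  1  2  3  2  0  1  0  1  0  1  2  3  2  0  1  0  1  0  1
So g(23) = 1.

1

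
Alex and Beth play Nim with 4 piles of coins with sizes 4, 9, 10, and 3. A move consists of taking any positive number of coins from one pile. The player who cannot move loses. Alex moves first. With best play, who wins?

Alex wins

Write each in binary and XOR column by column:
  0100  (4)
  1001  (9)
  1010  (10)
  0011  (3)
  ----
  0100  (4)
The nim-sum is 4 ≠ 0, so this is an N-position: the player to move can win; Alex has a winning move.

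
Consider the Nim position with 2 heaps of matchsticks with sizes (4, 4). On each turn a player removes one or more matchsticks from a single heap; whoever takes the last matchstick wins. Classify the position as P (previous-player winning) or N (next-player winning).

P-position

Nim-sum: 4 XOR 4 = 0.
The nim-sum is 0, so this is a P-position: the player to move is in a losing position under optimal play.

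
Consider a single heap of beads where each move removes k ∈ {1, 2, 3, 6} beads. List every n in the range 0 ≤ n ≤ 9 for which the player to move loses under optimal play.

0, 4, 8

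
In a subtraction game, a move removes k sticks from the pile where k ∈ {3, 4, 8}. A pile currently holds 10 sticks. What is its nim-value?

1

Compute g(0), g(1), … for moves {3, 4, 8}:
g(0) = mex{} = 0
g(1) = mex{} = 0
g(2) = mex{} = 0
g(3) = mex{0} = 1
g(4) = mex{0} = 1
g(5) = mex{0} = 1
g(6) = mex{0,1} = 2
g(7) = mex{1} = 0
g(8) = mex{0,1} = 2
g(9) = mex{0,1,2} = 3
g(10) = mex{0,2} = 1
So g(10) = 1.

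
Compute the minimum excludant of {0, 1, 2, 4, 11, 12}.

3

The values 0, 1, 2 are all present; 3 is the first non-negative integer missing from the set.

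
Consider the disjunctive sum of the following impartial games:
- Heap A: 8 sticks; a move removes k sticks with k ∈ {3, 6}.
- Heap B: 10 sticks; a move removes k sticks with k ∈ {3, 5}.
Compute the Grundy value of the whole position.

2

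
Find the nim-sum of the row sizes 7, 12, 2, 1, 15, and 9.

In binary:
  0111  (7)
  1100  (12)
  0010  (2)
  0001  (1)
  1111  (15)
  1001  (9)
  ----
  1110  (14)

14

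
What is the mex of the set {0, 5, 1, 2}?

3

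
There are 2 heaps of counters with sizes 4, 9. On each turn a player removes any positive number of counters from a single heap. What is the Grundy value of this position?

13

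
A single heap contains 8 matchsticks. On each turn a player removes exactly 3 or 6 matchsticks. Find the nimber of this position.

2

Grundy values for subtraction set {3, 6}:
k:     0  1  2  3  4  5  6  7  8
g(k):  0  0  0  1  1  1  2  2  2
So g(8) = 2.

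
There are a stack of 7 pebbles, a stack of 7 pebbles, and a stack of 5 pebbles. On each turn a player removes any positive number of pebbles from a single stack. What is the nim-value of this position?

Compute the nim-sum pairwise:
7 ^ 7 = 0
0 ^ 5 = 5

5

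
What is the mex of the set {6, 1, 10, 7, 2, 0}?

3

The values 0, 1, 2 are all present; 3 is the first non-negative integer missing from the set.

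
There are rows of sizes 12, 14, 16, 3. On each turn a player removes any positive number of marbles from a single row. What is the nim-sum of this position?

17

Compute the nim-sum pairwise:
12 XOR 14 = 2
2 XOR 16 = 18
18 XOR 3 = 17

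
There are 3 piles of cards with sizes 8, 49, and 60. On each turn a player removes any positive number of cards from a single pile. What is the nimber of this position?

5

Compute the nim-sum pairwise:
8 ^ 49 = 57
57 ^ 60 = 5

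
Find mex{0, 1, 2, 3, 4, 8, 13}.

5

The values 0, 1, 2, 3, 4 are all present; 5 is the first non-negative integer missing from the set.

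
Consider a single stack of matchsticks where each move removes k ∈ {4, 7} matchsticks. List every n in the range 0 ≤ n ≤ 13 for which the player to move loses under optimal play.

0, 1, 2, 3, 11, 12, 13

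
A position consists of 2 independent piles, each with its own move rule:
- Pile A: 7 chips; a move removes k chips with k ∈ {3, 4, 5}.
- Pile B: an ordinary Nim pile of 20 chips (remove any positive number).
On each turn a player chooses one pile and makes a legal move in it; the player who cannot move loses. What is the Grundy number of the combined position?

22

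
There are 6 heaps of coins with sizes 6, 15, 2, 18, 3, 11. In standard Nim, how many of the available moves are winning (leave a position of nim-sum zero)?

1

Compute the nim-sum pairwise:
6 ⊕ 15 = 9
9 ⊕ 2 = 11
11 ⊕ 18 = 25
25 ⊕ 3 = 26
26 ⊕ 11 = 17
The overall nim-sum is X = 17. A heap of size p has a winning move iff p XOR X < p (reduce it to p XOR X).
  6: 6 XOR 17 = 23 ≥ 6 — no move.
  15: 15 XOR 17 = 30 ≥ 15 — no move.
  2: 2 XOR 17 = 19 ≥ 2 — no move.
  18: 18 XOR 17 = 3 < 18 — winning move (to 3).
  3: 3 XOR 17 = 18 ≥ 3 — no move.
  11: 11 XOR 17 = 26 ≥ 11 — no move.
That gives 1 winning move.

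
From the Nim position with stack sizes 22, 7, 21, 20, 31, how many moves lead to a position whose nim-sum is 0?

1

Nim-sum: 22 XOR 7 XOR 21 XOR 20 XOR 31 = 15.
The overall nim-sum is X = 15. A stack of size p has a winning move iff p XOR X < p (reduce it to p XOR X).
  22: 22 XOR 15 = 25 ≥ 22 — no move.
  7: 7 XOR 15 = 8 ≥ 7 — no move.
  21: 21 XOR 15 = 26 ≥ 21 — no move.
  20: 20 XOR 15 = 27 ≥ 20 — no move.
  31: 31 XOR 15 = 16 < 31 — winning move (to 16).
That gives 1 winning move.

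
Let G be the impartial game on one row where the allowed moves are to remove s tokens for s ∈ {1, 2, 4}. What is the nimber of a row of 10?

Build the Grundy sequence with g(k) = mex{g(k−s) : s ∈ {1, 2, 4}, s ≤ k}:
g(0) = mex{} = 0
g(1) = mex{0} = 1
g(2) = mex{0,1} = 2
g(3) = mex{1,2} = 0
g(4) = mex{0,2} = 1
g(5) = mex{0,1} = 2
g(6) = mex{1,2} = 0
g(7) = mex{0,2} = 1
g(8) = mex{0,1} = 2
g(9) = mex{1,2} = 0
g(10) = mex{0,2} = 1
So g(10) = 1.

1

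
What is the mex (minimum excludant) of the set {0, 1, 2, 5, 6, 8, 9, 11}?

3

The values 0, 1, 2 are all present; 3 is the first non-negative integer missing from the set.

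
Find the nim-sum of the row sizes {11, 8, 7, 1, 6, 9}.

Compute the nim-sum pairwise:
11 XOR 8 = 3
3 XOR 7 = 4
4 XOR 1 = 5
5 XOR 6 = 3
3 XOR 9 = 10

10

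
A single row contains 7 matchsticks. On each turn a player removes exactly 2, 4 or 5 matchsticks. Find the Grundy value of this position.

Build the Grundy sequence with g(k) = mex{g(k−s) : s ∈ {2, 4, 5}, s ≤ k}:
g(0) = mex{} = 0
g(1) = mex{} = 0
g(2) = mex{0} = 1
g(3) = mex{0} = 1
g(4) = mex{0,1} = 2
g(5) = mex{0,1} = 2
g(6) = mex{0,1,2} = 3
g(7) = mex{1,2} = 0
So g(7) = 0.

0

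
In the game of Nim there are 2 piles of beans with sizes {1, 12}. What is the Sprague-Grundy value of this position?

13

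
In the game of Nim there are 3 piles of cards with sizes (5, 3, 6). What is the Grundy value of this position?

0

In binary:
  101  (5)
  011  (3)
  110  (6)
  ---
  000  (0)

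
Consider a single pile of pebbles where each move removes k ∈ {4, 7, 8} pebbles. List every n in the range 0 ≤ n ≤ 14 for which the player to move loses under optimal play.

0, 1, 2, 3, 12, 13, 14

Grundy values for subtraction set {4, 7, 8}:
k:     0  1  2  3  4  5  6  7  8  9 10 11 12 13 14
g(k):  0  0  0  0  1  1  1  1  2  2  2  2  0  0  0
The P-positions (g = 0) in 0..14 are 0, 1, 2, 3, 12, 13, 14.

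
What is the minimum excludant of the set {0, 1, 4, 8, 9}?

2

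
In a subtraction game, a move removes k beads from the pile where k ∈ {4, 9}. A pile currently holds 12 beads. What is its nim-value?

1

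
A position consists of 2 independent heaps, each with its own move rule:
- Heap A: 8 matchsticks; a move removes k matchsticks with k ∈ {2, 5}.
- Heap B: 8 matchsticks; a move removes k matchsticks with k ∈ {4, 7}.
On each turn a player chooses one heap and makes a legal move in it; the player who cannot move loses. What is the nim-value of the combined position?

Grundy values for heap A (subtraction set {2, 5}):
g(0) = mex{} = 0
g(1) = mex{} = 0
g(2) = mex{0} = 1
g(3) = mex{0} = 1
g(4) = mex{1} = 0
g(5) = mex{0,1} = 2
g(6) = mex{0} = 1
g(7) = mex{1,2} = 0
g(8) = mex{1} = 0
So g(8) = 0.
Build the Grundy sequence for heap B with g(k) = mex{g(k−s) : s ∈ {4, 7}, s ≤ k}:
k:     0  1  2  3  4  5  6  7  8
g(k):  0  0  0  0  1  1  1  1  2
So g(8) = 2.
The value of a disjunctive sum is the nim-sum of the parts.
Combined value = 0 XOR 2 = 2.

2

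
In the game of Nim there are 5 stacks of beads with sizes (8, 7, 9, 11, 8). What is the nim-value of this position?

5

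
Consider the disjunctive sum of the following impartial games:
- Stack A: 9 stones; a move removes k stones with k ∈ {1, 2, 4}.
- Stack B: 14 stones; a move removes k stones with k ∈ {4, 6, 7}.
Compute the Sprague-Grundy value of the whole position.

Grundy values for stack A (subtraction set {1, 2, 4}):
k:     0  1  2  3  4  5  6  7  8  9
g(k):  0  1  2  0  1  2  0  1  2  0
So g(9) = 0.
Build the Grundy sequence for stack B with g(k) = mex{g(k−s) : s ∈ {4, 6, 7}, s ≤ k}:
g(0) = mex{} = 0
g(1) = mex{} = 0
g(2) = mex{} = 0
g(3) = mex{} = 0
g(4) = mex{0} = 1
g(5) = mex{0} = 1
g(6) = mex{0} = 1
g(7) = mex{0} = 1
g(8) = mex{0,1} = 2
g(9) = mex{0,1} = 2
g(10) = mex{0,1} = 2
g(11) = mex{1} = 0
g(12) = mex{1,2} = 0
g(13) = mex{1,2} = 0
g(14) = mex{1,2} = 0
So g(14) = 0.
By the Sprague-Grundy theorem, the Grundy value of a sum of independent games is the XOR of the component values.
Combined value = 0 ⊕ 0 = 0.

0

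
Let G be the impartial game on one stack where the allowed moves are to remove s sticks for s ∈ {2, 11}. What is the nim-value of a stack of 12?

Compute g(0), g(1), … for moves {2, 11}:
g(0) = mex{} = 0
g(1) = mex{} = 0
g(2) = mex{0} = 1
g(3) = mex{0} = 1
g(4) = mex{1} = 0
g(5) = mex{1} = 0
g(6) = mex{0} = 1
g(7) = mex{0} = 1
g(8) = mex{1} = 0
g(9) = mex{1} = 0
g(10) = mex{0} = 1
g(11) = mex{0} = 1
g(12) = mex{0,1} = 2
So g(12) = 2.

2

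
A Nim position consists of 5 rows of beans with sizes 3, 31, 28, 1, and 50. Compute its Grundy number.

51

Compute the nim-sum pairwise:
3 ⊕ 31 = 28
28 ⊕ 28 = 0
0 ⊕ 1 = 1
1 ⊕ 50 = 51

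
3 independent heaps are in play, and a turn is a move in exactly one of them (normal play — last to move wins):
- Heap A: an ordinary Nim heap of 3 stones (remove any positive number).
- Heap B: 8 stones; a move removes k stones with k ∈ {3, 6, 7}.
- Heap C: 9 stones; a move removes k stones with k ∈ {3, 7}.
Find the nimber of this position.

0

Heap A is a plain Nim heap of size 3, so its Grundy value is 3.
Build the Grundy sequence for heap B with g(k) = mex{g(k−s) : s ∈ {3, 6, 7}, s ≤ k}:
k:     0  1  2  3  4  5  6  7  8
g(k):  0  0  0  1  1  1  2  2  2
So g(8) = 2.
For heap C, compute g(0), g(1), … with moves {3, 7}:
g(0) = mex{} = 0
g(1) = mex{} = 0
g(2) = mex{} = 0
g(3) = mex{0} = 1
g(4) = mex{0} = 1
g(5) = mex{0} = 1
g(6) = mex{1} = 0
g(7) = mex{0,1} = 2
g(8) = mex{0,1} = 2
g(9) = mex{0} = 1
So g(9) = 1.
By the Sprague-Grundy theorem, the Grundy value of a sum of independent games is the XOR of the component values.
Combined value = 3 ⊕ 2 ⊕ 1 = 0.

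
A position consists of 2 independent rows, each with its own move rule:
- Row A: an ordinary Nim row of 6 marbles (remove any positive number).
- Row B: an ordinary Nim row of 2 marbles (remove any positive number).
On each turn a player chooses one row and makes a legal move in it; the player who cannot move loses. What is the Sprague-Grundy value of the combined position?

4

Row A is a plain Nim row of size 6, so its Grundy value is 6.
Row B is a plain Nim row of size 2, so its Grundy value is 2.
By the Sprague-Grundy theorem, the Grundy value of a sum of independent games is the XOR of the component values.
Combined value = 6 ⊕ 2 = 4.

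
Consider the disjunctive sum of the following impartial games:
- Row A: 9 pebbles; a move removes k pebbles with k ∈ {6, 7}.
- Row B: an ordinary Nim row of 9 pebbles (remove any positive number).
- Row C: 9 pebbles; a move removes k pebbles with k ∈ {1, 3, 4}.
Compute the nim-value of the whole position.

For row A, compute g(0), g(1), … with moves {6, 7}:
k:     0  1  2  3  4  5  6  7  8  9
g(k):  0  0  0  0  0  0  1  1  1  1
So g(9) = 1.
Row B is a plain Nim row of size 9, so its Grundy value is 9.
For row C, compute g(0), g(1), … with moves {1, 3, 4}:
k:     0  1  2  3  4  5  6  7  8  9
g(k):  0  1  0  1  2  3  2  0  1  0
So g(9) = 0.
The value of a disjunctive sum is the nim-sum of the parts.
Combined value = 1 XOR 9 XOR 0 = 8.

8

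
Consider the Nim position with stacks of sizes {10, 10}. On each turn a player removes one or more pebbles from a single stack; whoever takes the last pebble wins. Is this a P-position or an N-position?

P-position

Compute the nim-sum pairwise:
10 ⊕ 10 = 0
The nim-sum is 0, so this is a P-position: the player to move is in a losing position under optimal play.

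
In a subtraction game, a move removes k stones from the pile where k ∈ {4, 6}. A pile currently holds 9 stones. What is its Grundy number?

Build the Grundy sequence with g(k) = mex{g(k−s) : s ∈ {4, 6}, s ≤ k}:
k:     0  1  2  3  4  5  6  7  8  9
g(k):  0  0  0  0  1  1  1  1  2  2
So g(9) = 2.

2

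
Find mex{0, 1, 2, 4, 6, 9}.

The values 0, 1, 2 are all present; 3 is the first non-negative integer missing from the set.

3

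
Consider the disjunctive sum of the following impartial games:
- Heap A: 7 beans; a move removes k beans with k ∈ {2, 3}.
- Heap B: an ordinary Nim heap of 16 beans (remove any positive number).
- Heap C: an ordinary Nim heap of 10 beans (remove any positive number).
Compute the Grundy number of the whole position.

For heap A, compute g(0), g(1), … with moves {2, 3}:
k:     0  1  2  3  4  5  6  7
g(k):  0  0  1  1  2  0  0  1
So g(7) = 1.
Heap B is a plain Nim heap of size 16, so its Grundy value is 16.
Heap C is a plain Nim heap of size 10, so its Grundy value is 10.
The value of a disjunctive sum is the nim-sum of the parts.
Combined value = 1 XOR 16 XOR 10 = 27.

27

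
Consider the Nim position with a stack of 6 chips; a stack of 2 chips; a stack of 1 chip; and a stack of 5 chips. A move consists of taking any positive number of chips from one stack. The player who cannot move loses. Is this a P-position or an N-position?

In binary:
  110  (6)
  010  (2)
  001  (1)
  101  (5)
  ---
  000  (0)
The nim-sum is 0, so this is a P-position: the player to move is in a losing position under optimal play.

P-position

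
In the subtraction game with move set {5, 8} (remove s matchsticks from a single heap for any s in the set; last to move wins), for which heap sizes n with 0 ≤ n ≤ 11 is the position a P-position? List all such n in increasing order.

0, 1, 2, 3, 4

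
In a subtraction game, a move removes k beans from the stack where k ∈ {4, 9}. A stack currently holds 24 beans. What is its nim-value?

2

Compute g(0), g(1), … for moves {4, 9}:
k:     0  1  2  3  4  5  6  7  8  9 10 11 12 13 14 15 16 17 18 19 20 21 22 23 24
g(k):  0  0  0  0  1  1  1  1  0  2  2  2  1  0  0  0  0  1  1  1  1  0  2  2  2
So g(24) = 2.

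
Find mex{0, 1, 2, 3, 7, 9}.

4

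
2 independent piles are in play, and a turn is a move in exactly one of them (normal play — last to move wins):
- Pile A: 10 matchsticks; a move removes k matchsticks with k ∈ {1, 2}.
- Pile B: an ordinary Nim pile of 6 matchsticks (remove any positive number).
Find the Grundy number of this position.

Grundy values for pile A (subtraction set {1, 2}):
g(0) = mex{} = 0
g(1) = mex{0} = 1
g(2) = mex{0,1} = 2
g(3) = mex{1,2} = 0
g(4) = mex{0,2} = 1
g(5) = mex{0,1} = 2
g(6) = mex{1,2} = 0
g(7) = mex{0,2} = 1
g(8) = mex{0,1} = 2
g(9) = mex{1,2} = 0
g(10) = mex{0,2} = 1
So g(10) = 1.
Pile B is a plain Nim pile of size 6, so its Grundy value is 6.
The value of a disjunctive sum is the nim-sum of the parts.
Combined value = 1 ⊕ 6 = 7.

7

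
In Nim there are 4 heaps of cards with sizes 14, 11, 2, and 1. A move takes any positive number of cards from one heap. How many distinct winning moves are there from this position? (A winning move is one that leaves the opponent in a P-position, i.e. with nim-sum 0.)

1

Bitwise XOR of the heap sizes:
  1110  (14)
  1011  (11)
  0010  (2)
  0001  (1)
  ----
  0110  (6)
The overall nim-sum is X = 6. A heap of size p has a winning move iff p XOR X < p (reduce it to p XOR X).
  14: 14 XOR 6 = 8 < 14 — winning move (to 8).
  11: 11 XOR 6 = 13 ≥ 11 — no move.
  2: 2 XOR 6 = 4 ≥ 2 — no move.
  1: 1 XOR 6 = 7 ≥ 1 — no move.
That gives 1 winning move.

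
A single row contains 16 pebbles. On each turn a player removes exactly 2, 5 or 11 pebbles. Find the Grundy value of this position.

Grundy values for subtraction set {2, 5, 11}:
k:     0  1  2  3  4  5  6  7  8  9 10 11 12 13 14 15 16
g(k):  0  0  1  1  0  2  1  0  0  1  1  2  2  3  0  2  1
So g(16) = 1.

1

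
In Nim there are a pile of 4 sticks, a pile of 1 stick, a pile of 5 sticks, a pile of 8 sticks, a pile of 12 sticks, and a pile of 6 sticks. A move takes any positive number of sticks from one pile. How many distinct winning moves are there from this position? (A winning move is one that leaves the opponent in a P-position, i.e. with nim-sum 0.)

1

Nim-sum: 4 ⊕ 1 ⊕ 5 ⊕ 8 ⊕ 12 ⊕ 6 = 2.
The overall nim-sum is X = 2. A pile of size p has a winning move iff p XOR X < p (reduce it to p XOR X).
  4: 4 XOR 2 = 6 ≥ 4 — no move.
  1: 1 XOR 2 = 3 ≥ 1 — no move.
  5: 5 XOR 2 = 7 ≥ 5 — no move.
  8: 8 XOR 2 = 10 ≥ 8 — no move.
  12: 12 XOR 2 = 14 ≥ 12 — no move.
  6: 6 XOR 2 = 4 < 6 — winning move (to 4).
That gives 1 winning move.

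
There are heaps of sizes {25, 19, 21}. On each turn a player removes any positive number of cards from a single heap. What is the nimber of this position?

31

Write each in binary and XOR column by column:
  11001  (25)
  10011  (19)
  10101  (21)
  -----
  11111  (31)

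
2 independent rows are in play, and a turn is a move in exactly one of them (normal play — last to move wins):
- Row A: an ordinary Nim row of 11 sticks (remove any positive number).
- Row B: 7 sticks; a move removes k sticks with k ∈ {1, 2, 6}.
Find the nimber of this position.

Row A is a plain Nim row of size 11, so its Grundy value is 11.
For row B, compute g(0), g(1), … with moves {1, 2, 6}:
g(0) = mex{} = 0
g(1) = mex{0} = 1
g(2) = mex{0,1} = 2
g(3) = mex{1,2} = 0
g(4) = mex{0,2} = 1
g(5) = mex{0,1} = 2
g(6) = mex{0,1,2} = 3
g(7) = mex{1,2,3} = 0
So g(7) = 0.
By the Sprague-Grundy theorem, the Grundy value of a sum of independent games is the XOR of the component values.
Combined value = 11 XOR 0 = 11.

11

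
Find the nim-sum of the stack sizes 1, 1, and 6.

Compute the nim-sum pairwise:
1 XOR 1 = 0
0 XOR 6 = 6

6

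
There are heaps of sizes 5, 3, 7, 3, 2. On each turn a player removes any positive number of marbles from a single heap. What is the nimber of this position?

0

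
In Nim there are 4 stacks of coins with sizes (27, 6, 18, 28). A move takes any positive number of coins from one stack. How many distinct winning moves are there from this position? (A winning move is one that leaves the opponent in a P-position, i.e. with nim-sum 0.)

3

Nim-sum: 27 ⊕ 6 ⊕ 18 ⊕ 28 = 19.
The overall nim-sum is X = 19. A stack of size p has a winning move iff p XOR X < p (reduce it to p XOR X).
  27: 27 XOR 19 = 8 < 27 — winning move (to 8).
  6: 6 XOR 19 = 21 ≥ 6 — no move.
  18: 18 XOR 19 = 1 < 18 — winning move (to 1).
  28: 28 XOR 19 = 15 < 28 — winning move (to 15).
That gives 3 winning moves.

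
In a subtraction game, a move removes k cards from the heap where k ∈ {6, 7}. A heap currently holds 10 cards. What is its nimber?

Compute g(0), g(1), … for moves {6, 7}:
k:     0  1  2  3  4  5  6  7  8  9 10
g(k):  0  0  0  0  0  0  1  1  1  1  1
So g(10) = 1.

1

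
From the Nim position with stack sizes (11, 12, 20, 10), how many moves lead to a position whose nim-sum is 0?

1

Compute the nim-sum pairwise:
11 ^ 12 = 7
7 ^ 20 = 19
19 ^ 10 = 25
The overall nim-sum is X = 25. A stack of size p has a winning move iff p XOR X < p (reduce it to p XOR X).
  11: 11 XOR 25 = 18 ≥ 11 — no move.
  12: 12 XOR 25 = 21 ≥ 12 — no move.
  20: 20 XOR 25 = 13 < 20 — winning move (to 13).
  10: 10 XOR 25 = 19 ≥ 10 — no move.
That gives 1 winning move.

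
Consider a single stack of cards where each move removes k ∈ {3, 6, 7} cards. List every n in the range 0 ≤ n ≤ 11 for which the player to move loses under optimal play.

0, 1, 2, 10, 11

Grundy values for subtraction set {3, 6, 7}:
k:     0  1  2  3  4  5  6  7  8  9 10 11
g(k):  0  0  0  1  1  1  2  2  2  3  0  0
The P-positions (g = 0) in 0..11 are 0, 1, 2, 10, 11.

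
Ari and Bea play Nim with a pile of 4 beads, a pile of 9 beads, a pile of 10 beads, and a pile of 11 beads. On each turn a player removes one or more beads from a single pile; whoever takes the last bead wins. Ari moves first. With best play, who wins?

Ari wins

Nim-sum: 4 ^ 9 ^ 10 ^ 11 = 12.
The nim-sum is 12 ≠ 0, so this is an N-position: the player to move can win; Ari has a winning move.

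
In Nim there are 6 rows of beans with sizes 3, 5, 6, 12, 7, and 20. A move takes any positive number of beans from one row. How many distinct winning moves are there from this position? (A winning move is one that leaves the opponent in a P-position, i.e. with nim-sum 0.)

Nim-sum: 3 XOR 5 XOR 6 XOR 12 XOR 7 XOR 20 = 31.
The overall nim-sum is X = 31. A row of size p has a winning move iff p XOR X < p (reduce it to p XOR X).
  3: 3 XOR 31 = 28 ≥ 3 — no move.
  5: 5 XOR 31 = 26 ≥ 5 — no move.
  6: 6 XOR 31 = 25 ≥ 6 — no move.
  12: 12 XOR 31 = 19 ≥ 12 — no move.
  7: 7 XOR 31 = 24 ≥ 7 — no move.
  20: 20 XOR 31 = 11 < 20 — winning move (to 11).
That gives 1 winning move.

1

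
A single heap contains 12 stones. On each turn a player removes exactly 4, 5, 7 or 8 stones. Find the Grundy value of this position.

0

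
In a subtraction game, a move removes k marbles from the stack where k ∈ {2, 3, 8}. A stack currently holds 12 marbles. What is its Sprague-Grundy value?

1

Build the Grundy sequence with g(k) = mex{g(k−s) : s ∈ {2, 3, 8}, s ≤ k}:
g(0) = mex{} = 0
g(1) = mex{} = 0
g(2) = mex{0} = 1
g(3) = mex{0} = 1
g(4) = mex{0,1} = 2
g(5) = mex{1} = 0
g(6) = mex{1,2} = 0
g(7) = mex{0,2} = 1
g(8) = mex{0} = 1
g(9) = mex{0,1} = 2
g(10) = mex{1} = 0
g(11) = mex{1,2} = 0
g(12) = mex{0,2} = 1
So g(12) = 1.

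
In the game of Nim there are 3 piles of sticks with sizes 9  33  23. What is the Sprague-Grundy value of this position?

63

Nim-sum: 9 ⊕ 33 ⊕ 23 = 63.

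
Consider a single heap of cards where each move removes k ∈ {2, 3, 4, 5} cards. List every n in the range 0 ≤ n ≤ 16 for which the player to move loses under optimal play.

Compute g(0), g(1), … for moves {2, 3, 4, 5}:
k:     0  1  2  3  4  5  6  7  8  9 10 11 12 13 14 15 16
g(k):  0  0  1  1  2  2  3  0  0  1  1  2  2  3  0  0  1
The P-positions (g = 0) in 0..16 are 0, 1, 7, 8, 14, 15.

0, 1, 7, 8, 14, 15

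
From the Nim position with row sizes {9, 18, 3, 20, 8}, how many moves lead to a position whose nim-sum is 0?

1

Write each in binary and XOR column by column:
  01001  (9)
  10010  (18)
  00011  (3)
  10100  (20)
  01000  (8)
  -----
  00100  (4)
The overall nim-sum is X = 4. A row of size p has a winning move iff p XOR X < p (reduce it to p XOR X).
  9: 9 XOR 4 = 13 ≥ 9 — no move.
  18: 18 XOR 4 = 22 ≥ 18 — no move.
  3: 3 XOR 4 = 7 ≥ 3 — no move.
  20: 20 XOR 4 = 16 < 20 — winning move (to 16).
  8: 8 XOR 4 = 12 ≥ 8 — no move.
That gives 1 winning move.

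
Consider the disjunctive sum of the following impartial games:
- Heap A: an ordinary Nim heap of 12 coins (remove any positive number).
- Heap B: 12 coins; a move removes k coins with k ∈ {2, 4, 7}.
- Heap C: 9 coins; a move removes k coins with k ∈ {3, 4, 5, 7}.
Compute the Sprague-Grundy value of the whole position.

15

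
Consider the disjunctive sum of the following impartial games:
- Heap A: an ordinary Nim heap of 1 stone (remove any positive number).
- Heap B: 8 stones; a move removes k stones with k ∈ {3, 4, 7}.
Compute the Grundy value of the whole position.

3

Heap A is a plain Nim heap of size 1, so its Grundy value is 1.
Grundy values for heap B (subtraction set {3, 4, 7}):
g(0) = mex{} = 0
g(1) = mex{} = 0
g(2) = mex{} = 0
g(3) = mex{0} = 1
g(4) = mex{0} = 1
g(5) = mex{0} = 1
g(6) = mex{0,1} = 2
g(7) = mex{0,1} = 2
g(8) = mex{0,1} = 2
So g(8) = 2.
The value of a disjunctive sum is the nim-sum of the parts.
Combined value = 1 XOR 2 = 3.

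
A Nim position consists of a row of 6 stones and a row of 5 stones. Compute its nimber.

3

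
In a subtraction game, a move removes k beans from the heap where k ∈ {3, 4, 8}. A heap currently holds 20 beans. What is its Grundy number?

2

Compute g(0), g(1), … for moves {3, 4, 8}:
k:     0  1  2  3  4  5  6  7  8  9 10 11 12 13 14 15 16 17 18 19 20
g(k):  0  0  0  1  1  1  2  0  2  3  1  3  0  0  0  1  1  1  2  0  2
So g(20) = 2.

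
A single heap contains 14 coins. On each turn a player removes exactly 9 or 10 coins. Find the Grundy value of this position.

Build the Grundy sequence with g(k) = mex{g(k−s) : s ∈ {9, 10}, s ≤ k}:
g(0) = mex{} = 0
g(1) = mex{} = 0
g(2) = mex{} = 0
g(3) = mex{} = 0
g(4) = mex{} = 0
g(5) = mex{} = 0
g(6) = mex{} = 0
g(7) = mex{} = 0
g(8) = mex{} = 0
g(9) = mex{0} = 1
g(10) = mex{0} = 1
g(11) = mex{0} = 1
g(12) = mex{0} = 1
g(13) = mex{0} = 1
g(14) = mex{0} = 1
So g(14) = 1.

1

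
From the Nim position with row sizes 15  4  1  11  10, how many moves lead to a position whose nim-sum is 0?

Bitwise XOR of the heap sizes:
  1111  (15)
  0100  (4)
  0001  (1)
  1011  (11)
  1010  (10)
  ----
  1011  (11)
The overall nim-sum is X = 11. A row of size p has a winning move iff p XOR X < p (reduce it to p XOR X).
  15: 15 XOR 11 = 4 < 15 — winning move (to 4).
  4: 4 XOR 11 = 15 ≥ 4 — no move.
  1: 1 XOR 11 = 10 ≥ 1 — no move.
  11: 11 XOR 11 = 0 < 11 — winning move (to 0).
  10: 10 XOR 11 = 1 < 10 — winning move (to 1).
That gives 3 winning moves.

3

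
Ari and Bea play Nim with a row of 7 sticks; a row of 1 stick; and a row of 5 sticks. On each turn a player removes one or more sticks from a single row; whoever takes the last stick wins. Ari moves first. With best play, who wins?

Nim-sum: 7 XOR 1 XOR 5 = 3.
The nim-sum is 3 ≠ 0, so this is an N-position: the player to move can win; Ari has a winning move.

Ari wins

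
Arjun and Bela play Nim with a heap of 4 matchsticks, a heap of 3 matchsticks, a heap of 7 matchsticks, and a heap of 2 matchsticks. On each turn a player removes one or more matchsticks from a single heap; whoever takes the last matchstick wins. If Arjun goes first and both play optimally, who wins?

Arjun wins

Nim-sum: 4 ⊕ 3 ⊕ 7 ⊕ 2 = 2.
The nim-sum is 2 ≠ 0, so this is an N-position: the player to move can win; Arjun has a winning move.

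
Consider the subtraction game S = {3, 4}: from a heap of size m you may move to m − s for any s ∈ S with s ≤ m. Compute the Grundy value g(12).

Compute g(0), g(1), … for moves {3, 4}:
k:     0  1  2  3  4  5  6  7  8  9 10 11 12
g(k):  0  0  0  1  1  1  2  0  0  0  1  1  1
So g(12) = 1.

1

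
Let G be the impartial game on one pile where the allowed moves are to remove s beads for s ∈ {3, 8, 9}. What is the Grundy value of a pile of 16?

Grundy values for subtraction set {3, 8, 9}:
k:     0  1  2  3  4  5  6  7  8  9 10 11 12 13 14 15 16
g(k):  0  0  0  1  1  1  0  0  2  1  1  3  0  0  2  1  1
So g(16) = 1.

1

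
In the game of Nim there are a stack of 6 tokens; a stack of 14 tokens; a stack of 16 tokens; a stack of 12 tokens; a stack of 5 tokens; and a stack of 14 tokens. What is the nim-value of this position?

31

Bitwise XOR of the heap sizes:
  00110  (6)
  01110  (14)
  10000  (16)
  01100  (12)
  00101  (5)
  01110  (14)
  -----
  11111  (31)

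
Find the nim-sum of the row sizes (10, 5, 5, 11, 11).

Compute the nim-sum pairwise:
10 ⊕ 5 = 15
15 ⊕ 5 = 10
10 ⊕ 11 = 1
1 ⊕ 11 = 10

10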